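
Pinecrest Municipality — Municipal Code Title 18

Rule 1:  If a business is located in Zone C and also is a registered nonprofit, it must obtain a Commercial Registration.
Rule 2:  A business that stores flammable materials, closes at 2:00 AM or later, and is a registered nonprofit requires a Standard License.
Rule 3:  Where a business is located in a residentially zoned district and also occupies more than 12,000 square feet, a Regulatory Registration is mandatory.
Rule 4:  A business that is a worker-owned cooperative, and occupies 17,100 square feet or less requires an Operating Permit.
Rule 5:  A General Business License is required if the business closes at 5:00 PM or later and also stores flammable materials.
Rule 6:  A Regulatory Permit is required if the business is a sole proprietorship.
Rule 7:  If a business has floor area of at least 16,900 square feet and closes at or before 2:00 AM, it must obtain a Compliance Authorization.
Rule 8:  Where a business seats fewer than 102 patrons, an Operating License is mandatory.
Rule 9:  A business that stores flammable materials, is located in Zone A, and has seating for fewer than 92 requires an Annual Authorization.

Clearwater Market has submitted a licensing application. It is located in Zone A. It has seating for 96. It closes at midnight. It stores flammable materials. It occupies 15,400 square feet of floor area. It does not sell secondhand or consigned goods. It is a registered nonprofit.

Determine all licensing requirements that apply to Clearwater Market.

General Business License, Operating License

Rule 1: is located in Zone A (not: is located in Zone C); is a registered nonprofit → Commercial Registration not required.
Rule 2: stores flammable materials; closes midnight, at/before 2:00 AM; is a registered nonprofit → Standard License not required.
Rule 3: is located in Zone A (not: is located in a residentially zoned district); floor area 15,400 square feet > 12,000 square feet → Regulatory Registration not required.
Rule 4: is a registered nonprofit (not: is a worker-owned cooperative); floor area 15,400 square feet ≤ 17,100 square feet → Operating Permit not required.
Rule 5: closes midnight, after 5:00 PM; stores flammable materials → General Business License required.
Rule 6: is a registered nonprofit (not: is a sole proprietorship) → Regulatory Permit not required.
Rule 7: floor area 15,400 square feet < 16,900 square feet; closes midnight, at/before 2:00 AM → Compliance Authorization not required.
Rule 8: seating 96 < 102 → Operating License required.
Rule 9: stores flammable materials; is located in Zone A; seating 96 ≥ 92 → Annual Authorization not required.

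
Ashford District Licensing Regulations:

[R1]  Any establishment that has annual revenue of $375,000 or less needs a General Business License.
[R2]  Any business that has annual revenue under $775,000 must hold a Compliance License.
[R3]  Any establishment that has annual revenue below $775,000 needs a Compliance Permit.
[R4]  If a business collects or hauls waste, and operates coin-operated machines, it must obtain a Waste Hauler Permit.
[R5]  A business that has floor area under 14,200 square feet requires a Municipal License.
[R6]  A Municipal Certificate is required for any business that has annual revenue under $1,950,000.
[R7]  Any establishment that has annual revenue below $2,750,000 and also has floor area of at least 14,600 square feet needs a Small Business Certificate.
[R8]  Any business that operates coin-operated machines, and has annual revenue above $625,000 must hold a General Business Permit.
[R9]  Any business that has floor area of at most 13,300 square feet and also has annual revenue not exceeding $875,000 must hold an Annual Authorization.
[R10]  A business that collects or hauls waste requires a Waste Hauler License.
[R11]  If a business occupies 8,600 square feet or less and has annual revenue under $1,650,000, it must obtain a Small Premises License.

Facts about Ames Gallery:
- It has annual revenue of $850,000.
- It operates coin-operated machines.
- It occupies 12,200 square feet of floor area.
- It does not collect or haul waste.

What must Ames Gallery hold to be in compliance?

[R1] revenue $850,000 > $375,000 → General Business License not required.
[R2] revenue $850,000 ≥ $775,000 → Compliance License not required.
[R3] revenue $850,000 ≥ $775,000 → Compliance Permit not required.
[R4] does not collect or haul waste; operates coin-operated machines → Waste Hauler Permit not required.
[R5] floor area 12,200 square feet < 14,200 square feet → Municipal License required.
[R6] revenue $850,000 < $1,950,000 → Municipal Certificate required.
[R7] revenue $850,000 < $2,750,000; floor area 12,200 square feet < 14,600 square feet → Small Business Certificate not required.
[R8] operates coin-operated machines; revenue $850,000 > $625,000 → General Business Permit required.
[R9] floor area 12,200 square feet ≤ 13,300 square feet; revenue $850,000 ≤ $875,000 → Annual Authorization required.
[R10] does not collect or haul waste → Waste Hauler License not required.
[R11] floor area 12,200 square feet > 8,600 square feet; revenue $850,000 < $1,650,000 → Small Premises License not required.

Annual Authorization, General Business Permit, Municipal Certificate, Municipal License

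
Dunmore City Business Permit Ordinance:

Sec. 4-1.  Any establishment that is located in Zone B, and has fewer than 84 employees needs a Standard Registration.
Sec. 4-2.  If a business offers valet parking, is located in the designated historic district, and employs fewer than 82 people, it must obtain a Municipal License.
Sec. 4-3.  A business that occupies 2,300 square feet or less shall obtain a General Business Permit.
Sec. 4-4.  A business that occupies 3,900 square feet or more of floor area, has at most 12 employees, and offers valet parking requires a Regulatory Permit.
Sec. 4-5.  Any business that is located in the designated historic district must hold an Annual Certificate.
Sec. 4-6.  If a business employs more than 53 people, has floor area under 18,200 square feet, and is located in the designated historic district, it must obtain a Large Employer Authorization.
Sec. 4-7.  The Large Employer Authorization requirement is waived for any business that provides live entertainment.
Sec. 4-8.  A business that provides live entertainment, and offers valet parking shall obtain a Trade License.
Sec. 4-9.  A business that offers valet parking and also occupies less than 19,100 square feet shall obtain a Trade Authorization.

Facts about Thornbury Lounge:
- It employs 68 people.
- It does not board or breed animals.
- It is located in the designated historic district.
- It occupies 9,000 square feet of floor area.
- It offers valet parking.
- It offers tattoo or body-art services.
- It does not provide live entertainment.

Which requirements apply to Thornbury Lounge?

Sec. 4-1. is located in the designated historic district (not: is located in Zone B); employees 68 < 84 → Standard Registration not required.
Sec. 4-2. offers valet parking; is located in the designated historic district; employees 68 < 82 → Municipal License required.
Sec. 4-3. floor area 9,000 square feet > 2,300 square feet → General Business Permit not required.
Sec. 4-4. floor area 9,000 square feet ≥ 3,900 square feet; employees 68 > 12; offers valet parking → Regulatory Permit not required.
Sec. 4-5. is located in the designated historic district → Annual Certificate required.
Sec. 4-6. employees 68 > 53; floor area 9,000 square feet < 18,200 square feet; is located in the designated historic district → Large Employer Authorization required.
Sec. 4-7. does not provide live entertainment → Large Employer Authorization exemption does not apply.
Sec. 4-8. does not provide live entertainment; offers valet parking → Trade License not required.
Sec. 4-9. offers valet parking; floor area 9,000 square feet < 19,100 square feet → Trade Authorization required.

Annual Certificate, Large Employer Authorization, Municipal License, Trade Authorization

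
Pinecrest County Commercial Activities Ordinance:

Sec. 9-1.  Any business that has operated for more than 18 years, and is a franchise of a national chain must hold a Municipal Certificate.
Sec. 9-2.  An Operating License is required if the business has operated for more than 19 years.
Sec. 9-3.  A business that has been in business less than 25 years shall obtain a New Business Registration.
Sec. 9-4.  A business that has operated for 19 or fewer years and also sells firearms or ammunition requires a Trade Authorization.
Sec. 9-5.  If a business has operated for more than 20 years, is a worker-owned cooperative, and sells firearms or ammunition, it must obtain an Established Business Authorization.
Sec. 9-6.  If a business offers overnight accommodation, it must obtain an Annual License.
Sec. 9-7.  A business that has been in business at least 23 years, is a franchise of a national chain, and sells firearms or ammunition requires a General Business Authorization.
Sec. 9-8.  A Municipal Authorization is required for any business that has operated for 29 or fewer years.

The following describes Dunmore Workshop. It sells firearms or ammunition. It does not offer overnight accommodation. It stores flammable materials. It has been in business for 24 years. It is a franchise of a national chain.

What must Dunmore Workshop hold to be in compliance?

General Business Authorization, Municipal Authorization, Municipal Certificate, New Business Registration, Operating License

Sec. 9-1. years in business 24 > 18; is a franchise of a national chain → Municipal Certificate required.
Sec. 9-2. years in business 24 > 19 → Operating License required.
Sec. 9-3. years in business 24 < 25 → New Business Registration required.
Sec. 9-4. years in business 24 > 19; sells firearms or ammunition → Trade Authorization not required.
Sec. 9-5. years in business 24 > 20; is a franchise of a national chain (not: is a worker-owned cooperative); sells firearms or ammunition → Established Business Authorization not required.
Sec. 9-6. does not offer overnight accommodation → Annual License not required.
Sec. 9-7. years in business 24 ≥ 23; is a franchise of a national chain; sells firearms or ammunition → General Business Authorization required.
Sec. 9-8. years in business 24 ≤ 29 → Municipal Authorization required.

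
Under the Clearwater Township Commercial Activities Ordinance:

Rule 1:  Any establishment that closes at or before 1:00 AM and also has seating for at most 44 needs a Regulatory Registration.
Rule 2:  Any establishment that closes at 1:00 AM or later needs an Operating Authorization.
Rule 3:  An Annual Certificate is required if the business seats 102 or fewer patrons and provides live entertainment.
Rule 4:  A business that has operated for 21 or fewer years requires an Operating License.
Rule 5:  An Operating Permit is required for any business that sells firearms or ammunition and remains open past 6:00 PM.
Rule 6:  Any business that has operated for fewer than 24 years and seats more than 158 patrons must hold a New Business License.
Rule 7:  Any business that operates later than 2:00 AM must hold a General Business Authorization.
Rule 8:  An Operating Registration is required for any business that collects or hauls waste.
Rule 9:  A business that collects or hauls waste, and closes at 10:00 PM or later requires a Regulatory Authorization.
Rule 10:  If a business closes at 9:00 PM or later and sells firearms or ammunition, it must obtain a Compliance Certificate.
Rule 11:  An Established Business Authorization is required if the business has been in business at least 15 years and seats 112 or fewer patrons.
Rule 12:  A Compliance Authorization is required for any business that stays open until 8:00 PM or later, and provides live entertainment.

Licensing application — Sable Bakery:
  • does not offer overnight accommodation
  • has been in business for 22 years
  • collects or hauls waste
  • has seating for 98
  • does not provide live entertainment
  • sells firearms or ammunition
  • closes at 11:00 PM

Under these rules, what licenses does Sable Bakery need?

Compliance Certificate, Established Business Authorization, Operating Permit, Operating Registration, Regulatory Authorization

Rule 1: closes 11:00 PM, at/before 1:00 AM; seating 98 > 44 → Regulatory Registration not required.
Rule 2: closes 11:00 PM, at/before 1:00 AM → Operating Authorization not required.
Rule 3: seating 98 ≤ 102; does not provide live entertainment → Annual Certificate not required.
Rule 4: years in business 22 > 21 → Operating License not required.
Rule 5: sells firearms or ammunition; closes 11:00 PM, after 6:00 PM → Operating Permit required.
Rule 6: years in business 22 < 24; seating 98 ≤ 158 → New Business License not required.
Rule 7: closes 11:00 PM, at/before 2:00 AM → General Business Authorization not required.
Rule 8: collects or hauls waste → Operating Registration required.
Rule 9: collects or hauls waste; closes 11:00 PM, after 10:00 PM → Regulatory Authorization required.
Rule 10: closes 11:00 PM, after 9:00 PM; sells firearms or ammunition → Compliance Certificate required.
Rule 11: years in business 22 ≥ 15; seating 98 ≤ 112 → Established Business Authorization required.
Rule 12: closes 11:00 PM, after 8:00 PM; does not provide live entertainment → Compliance Authorization not required.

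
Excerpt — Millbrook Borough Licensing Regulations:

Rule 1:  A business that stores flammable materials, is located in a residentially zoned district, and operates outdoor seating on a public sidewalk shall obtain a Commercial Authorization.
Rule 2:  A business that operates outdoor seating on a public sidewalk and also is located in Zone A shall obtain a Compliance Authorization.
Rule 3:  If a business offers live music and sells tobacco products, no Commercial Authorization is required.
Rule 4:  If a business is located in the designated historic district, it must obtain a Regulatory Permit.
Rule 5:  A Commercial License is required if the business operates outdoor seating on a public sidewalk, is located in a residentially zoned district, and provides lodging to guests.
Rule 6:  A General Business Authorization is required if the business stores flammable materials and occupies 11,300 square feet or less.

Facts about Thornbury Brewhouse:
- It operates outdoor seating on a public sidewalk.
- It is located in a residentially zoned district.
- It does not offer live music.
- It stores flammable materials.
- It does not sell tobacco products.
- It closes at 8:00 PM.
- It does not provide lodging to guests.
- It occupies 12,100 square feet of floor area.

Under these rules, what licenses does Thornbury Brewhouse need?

Rule 1: stores flammable materials; is located in a residentially zoned district; operates outdoor seating on a public sidewalk → Commercial Authorization required.
Rule 2: operates outdoor seating on a public sidewalk; is located in a residentially zoned district (not: is located in Zone A) → Compliance Authorization not required.
Rule 3: does not offer live music; does not sell tobacco products → Commercial Authorization exemption does not apply.
Rule 4: is located in a residentially zoned district (not: is located in the designated historic district) → Regulatory Permit not required.
Rule 5: operates outdoor seating on a public sidewalk; is located in a residentially zoned district; does not provide lodging to guests → Commercial License not required.
Rule 6: stores flammable materials; floor area 12,100 square feet > 11,300 square feet → General Business Authorization not required.

Commercial Authorization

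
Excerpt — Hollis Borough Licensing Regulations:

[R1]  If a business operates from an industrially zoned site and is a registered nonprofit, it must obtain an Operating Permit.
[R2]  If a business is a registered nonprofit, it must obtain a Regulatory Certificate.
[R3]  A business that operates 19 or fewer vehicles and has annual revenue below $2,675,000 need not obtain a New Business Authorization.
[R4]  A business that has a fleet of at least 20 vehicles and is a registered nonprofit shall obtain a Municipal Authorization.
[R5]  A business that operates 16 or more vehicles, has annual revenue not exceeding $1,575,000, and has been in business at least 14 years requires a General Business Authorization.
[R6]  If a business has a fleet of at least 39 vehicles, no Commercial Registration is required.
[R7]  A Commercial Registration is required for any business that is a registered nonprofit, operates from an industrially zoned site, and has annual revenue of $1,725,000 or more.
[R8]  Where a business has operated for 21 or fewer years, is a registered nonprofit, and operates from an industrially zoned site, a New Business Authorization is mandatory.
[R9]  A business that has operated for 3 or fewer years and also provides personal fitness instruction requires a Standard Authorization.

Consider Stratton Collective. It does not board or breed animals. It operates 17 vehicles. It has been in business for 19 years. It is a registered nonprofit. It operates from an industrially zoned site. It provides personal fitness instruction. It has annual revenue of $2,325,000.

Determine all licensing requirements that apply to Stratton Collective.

[R1] operates from an industrially zoned site; is a registered nonprofit → Operating Permit required.
[R2] is a registered nonprofit → Regulatory Certificate required.
[R3] vehicles 17 ≤ 19; revenue $2,325,000 < $2,675,000 → exempt from New Business Authorization.
[R4] vehicles 17 < 20; is a registered nonprofit → Municipal Authorization not required.
[R5] vehicles 17 ≥ 16; revenue $2,325,000 > $1,575,000; years in business 19 ≥ 14 → General Business Authorization not required.
[R6] vehicles 17 < 39 → Commercial Registration exemption does not apply.
[R7] is a registered nonprofit; operates from an industrially zoned site; revenue $2,325,000 ≥ $1,725,000 → Commercial Registration required.
[R8] years in business 19 ≤ 21; is a registered nonprofit; operates from an industrially zoned site → New Business Authorization required.
[R9] years in business 19 > 3; provides personal fitness instruction → Standard Authorization not required.

Commercial Registration, Operating Permit, Regulatory Certificate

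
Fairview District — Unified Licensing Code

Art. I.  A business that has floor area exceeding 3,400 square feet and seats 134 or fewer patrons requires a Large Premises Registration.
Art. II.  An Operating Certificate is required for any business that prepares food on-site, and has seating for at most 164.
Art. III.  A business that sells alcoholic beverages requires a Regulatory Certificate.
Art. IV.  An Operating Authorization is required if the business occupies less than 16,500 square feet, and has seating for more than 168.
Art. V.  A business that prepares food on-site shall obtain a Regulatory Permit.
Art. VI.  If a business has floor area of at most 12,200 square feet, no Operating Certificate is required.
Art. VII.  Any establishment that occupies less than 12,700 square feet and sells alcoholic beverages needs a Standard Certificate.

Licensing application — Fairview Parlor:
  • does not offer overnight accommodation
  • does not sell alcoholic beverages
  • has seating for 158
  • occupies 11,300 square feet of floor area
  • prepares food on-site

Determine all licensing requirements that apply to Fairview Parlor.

Regulatory Permit

Art. I. floor area 11,300 square feet > 3,400 square feet; seating 158 > 134 → Large Premises Registration not required.
Art. II. prepares food on-site; seating 158 ≤ 164 → Operating Certificate required.
Art. III. does not sell alcoholic beverages → Regulatory Certificate not required.
Art. IV. floor area 11,300 square feet < 16,500 square feet; seating 158 ≤ 168 → Operating Authorization not required.
Art. V. prepares food on-site → Regulatory Permit required.
Art. VI. floor area 11,300 square feet ≤ 12,200 square feet → exempt from Operating Certificate.
Art. VII. floor area 11,300 square feet < 12,700 square feet; does not sell alcoholic beverages → Standard Certificate not required.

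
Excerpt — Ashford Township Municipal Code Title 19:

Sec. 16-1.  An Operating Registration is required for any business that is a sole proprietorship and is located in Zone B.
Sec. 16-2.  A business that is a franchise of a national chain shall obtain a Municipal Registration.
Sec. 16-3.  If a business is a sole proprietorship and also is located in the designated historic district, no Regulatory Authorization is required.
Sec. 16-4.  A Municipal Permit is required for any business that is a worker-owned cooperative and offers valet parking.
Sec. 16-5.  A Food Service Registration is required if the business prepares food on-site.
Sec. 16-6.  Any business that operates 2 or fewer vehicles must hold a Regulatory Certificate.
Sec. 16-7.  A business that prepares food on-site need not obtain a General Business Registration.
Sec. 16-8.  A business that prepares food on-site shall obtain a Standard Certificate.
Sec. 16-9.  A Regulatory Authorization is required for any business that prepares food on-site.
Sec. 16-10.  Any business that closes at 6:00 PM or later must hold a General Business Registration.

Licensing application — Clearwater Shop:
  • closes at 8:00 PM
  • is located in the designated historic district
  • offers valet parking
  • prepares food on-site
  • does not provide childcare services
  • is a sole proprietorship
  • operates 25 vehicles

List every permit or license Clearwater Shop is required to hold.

Sec. 16-1. is a sole proprietorship; is located in the designated historic district (not: is located in Zone B) → Operating Registration not required.
Sec. 16-2. is a sole proprietorship (not: is a franchise of a national chain) → Municipal Registration not required.
Sec. 16-3. is a sole proprietorship; is located in the designated historic district → exempt from Regulatory Authorization.
Sec. 16-4. is a sole proprietorship (not: is a worker-owned cooperative); offers valet parking → Municipal Permit not required.
Sec. 16-5. prepares food on-site → Food Service Registration required.
Sec. 16-6. vehicles 25 > 2 → Regulatory Certificate not required.
Sec. 16-7. prepares food on-site → exempt from General Business Registration.
Sec. 16-8. prepares food on-site → Standard Certificate required.
Sec. 16-9. prepares food on-site → Regulatory Authorization required.
Sec. 16-10. closes 8:00 PM, after 6:00 PM → General Business Registration required.

Food Service Registration, Standard Certificate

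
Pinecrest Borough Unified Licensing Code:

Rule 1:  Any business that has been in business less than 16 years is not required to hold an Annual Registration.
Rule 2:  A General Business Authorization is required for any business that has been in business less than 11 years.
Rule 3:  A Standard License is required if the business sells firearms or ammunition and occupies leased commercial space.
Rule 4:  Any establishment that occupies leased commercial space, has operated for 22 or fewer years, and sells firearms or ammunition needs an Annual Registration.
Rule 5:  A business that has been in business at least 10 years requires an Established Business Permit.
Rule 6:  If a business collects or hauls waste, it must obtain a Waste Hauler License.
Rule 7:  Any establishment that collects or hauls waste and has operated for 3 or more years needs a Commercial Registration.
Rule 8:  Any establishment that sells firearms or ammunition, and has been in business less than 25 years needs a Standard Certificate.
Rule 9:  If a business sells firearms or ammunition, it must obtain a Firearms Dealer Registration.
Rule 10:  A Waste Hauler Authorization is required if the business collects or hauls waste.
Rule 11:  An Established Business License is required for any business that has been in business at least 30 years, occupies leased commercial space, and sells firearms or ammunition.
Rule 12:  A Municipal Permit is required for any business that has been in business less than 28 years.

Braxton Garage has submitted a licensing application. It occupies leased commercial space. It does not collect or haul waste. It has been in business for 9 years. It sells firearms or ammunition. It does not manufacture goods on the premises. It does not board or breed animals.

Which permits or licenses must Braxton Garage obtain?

Firearms Dealer Registration, General Business Authorization, Municipal Permit, Standard Certificate, Standard License

Rule 1: years in business 9 < 16 → exempt from Annual Registration.
Rule 2: years in business 9 < 11 → General Business Authorization required.
Rule 3: sells firearms or ammunition; occupies leased commercial space → Standard License required.
Rule 4: occupies leased commercial space; years in business 9 ≤ 22; sells firearms or ammunition → Annual Registration required.
Rule 5: years in business 9 < 10 → Established Business Permit not required.
Rule 6: does not collect or haul waste → Waste Hauler License not required.
Rule 7: does not collect or haul waste; years in business 9 ≥ 3 → Commercial Registration not required.
Rule 8: sells firearms or ammunition; years in business 9 < 25 → Standard Certificate required.
Rule 9: sells firearms or ammunition → Firearms Dealer Registration required.
Rule 10: does not collect or haul waste → Waste Hauler Authorization not required.
Rule 11: years in business 9 < 30; occupies leased commercial space; sells firearms or ammunition → Established Business License not required.
Rule 12: years in business 9 < 28 → Municipal Permit required.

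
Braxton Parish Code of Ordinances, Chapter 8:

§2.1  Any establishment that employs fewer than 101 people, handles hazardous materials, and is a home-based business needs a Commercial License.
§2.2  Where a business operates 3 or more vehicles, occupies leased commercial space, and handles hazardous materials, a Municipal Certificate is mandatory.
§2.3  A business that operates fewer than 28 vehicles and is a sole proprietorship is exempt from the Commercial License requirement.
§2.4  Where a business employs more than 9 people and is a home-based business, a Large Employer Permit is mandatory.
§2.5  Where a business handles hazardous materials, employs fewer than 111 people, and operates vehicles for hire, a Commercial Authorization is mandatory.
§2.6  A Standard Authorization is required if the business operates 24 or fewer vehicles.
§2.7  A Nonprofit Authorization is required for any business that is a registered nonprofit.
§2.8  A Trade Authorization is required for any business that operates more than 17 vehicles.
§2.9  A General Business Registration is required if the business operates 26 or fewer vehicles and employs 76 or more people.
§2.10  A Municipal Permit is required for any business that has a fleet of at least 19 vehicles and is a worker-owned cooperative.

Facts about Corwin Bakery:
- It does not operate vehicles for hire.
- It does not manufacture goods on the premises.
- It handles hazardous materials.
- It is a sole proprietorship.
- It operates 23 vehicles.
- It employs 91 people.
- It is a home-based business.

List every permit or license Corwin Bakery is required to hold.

§2.1 employees 91 < 101; handles hazardous materials; is a home-based business → Commercial License required.
§2.2 vehicles 23 ≥ 3; is a home-based business (not: occupies leased commercial space); handles hazardous materials → Municipal Certificate not required.
§2.3 vehicles 23 < 28; is a sole proprietorship → exempt from Commercial License.
§2.4 employees 91 > 9; is a home-based business → Large Employer Permit required.
§2.5 handles hazardous materials; employees 91 < 111; does not operate vehicles for hire → Commercial Authorization not required.
§2.6 vehicles 23 ≤ 24 → Standard Authorization required.
§2.7 is a sole proprietorship (not: is a registered nonprofit) → Nonprofit Authorization not required.
§2.8 vehicles 23 > 17 → Trade Authorization required.
§2.9 vehicles 23 ≤ 26; employees 91 ≥ 76 → General Business Registration required.
§2.10 vehicles 23 ≥ 19; is a sole proprietorship (not: is a worker-owned cooperative) → Municipal Permit not required.

General Business Registration, Large Employer Permit, Standard Authorization, Trade Authorization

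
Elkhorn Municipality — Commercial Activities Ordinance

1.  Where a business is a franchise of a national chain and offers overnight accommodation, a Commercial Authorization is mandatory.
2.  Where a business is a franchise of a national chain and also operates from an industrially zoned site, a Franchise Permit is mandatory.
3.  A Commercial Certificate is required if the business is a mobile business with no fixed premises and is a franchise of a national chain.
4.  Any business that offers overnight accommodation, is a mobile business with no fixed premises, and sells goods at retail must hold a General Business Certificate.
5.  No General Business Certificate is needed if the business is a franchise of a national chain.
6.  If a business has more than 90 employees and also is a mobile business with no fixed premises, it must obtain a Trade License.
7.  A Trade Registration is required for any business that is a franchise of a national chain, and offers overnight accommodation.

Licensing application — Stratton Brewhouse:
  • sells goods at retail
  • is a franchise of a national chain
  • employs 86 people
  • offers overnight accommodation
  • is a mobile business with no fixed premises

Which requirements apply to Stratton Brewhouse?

1. is a franchise of a national chain; offers overnight accommodation → Commercial Authorization required.
2. is a franchise of a national chain; is a mobile business with no fixed premises (not: operates from an industrially zoned site) → Franchise Permit not required.
3. is a mobile business with no fixed premises; is a franchise of a national chain → Commercial Certificate required.
4. offers overnight accommodation; is a mobile business with no fixed premises; sells goods at retail → General Business Certificate required.
5. is a franchise of a national chain → exempt from General Business Certificate.
6. employees 86 ≤ 90; is a mobile business with no fixed premises → Trade License not required.
7. is a franchise of a national chain; offers overnight accommodation → Trade Registration required.

Commercial Authorization, Commercial Certificate, Trade Registration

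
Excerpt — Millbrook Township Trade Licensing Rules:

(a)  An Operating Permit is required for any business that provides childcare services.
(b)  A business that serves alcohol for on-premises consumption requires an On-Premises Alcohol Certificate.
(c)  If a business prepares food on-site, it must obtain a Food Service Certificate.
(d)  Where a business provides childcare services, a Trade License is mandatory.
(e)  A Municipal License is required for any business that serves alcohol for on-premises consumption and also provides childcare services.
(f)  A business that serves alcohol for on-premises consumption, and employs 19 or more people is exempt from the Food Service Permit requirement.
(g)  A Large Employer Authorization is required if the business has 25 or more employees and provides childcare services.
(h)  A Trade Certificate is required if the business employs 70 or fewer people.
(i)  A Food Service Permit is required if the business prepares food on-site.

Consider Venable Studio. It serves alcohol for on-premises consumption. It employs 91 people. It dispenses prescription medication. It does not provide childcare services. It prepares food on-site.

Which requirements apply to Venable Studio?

Food Service Certificate, On-Premises Alcohol Certificate

(a) does not provide childcare services → Operating Permit not required.
(b) serves alcohol for on-premises consumption → On-Premises Alcohol Certificate required.
(c) prepares food on-site → Food Service Certificate required.
(d) does not provide childcare services → Trade License not required.
(e) serves alcohol for on-premises consumption; does not provide childcare services → Municipal License not required.
(f) serves alcohol for on-premises consumption; employees 91 ≥ 19 → exempt from Food Service Permit.
(g) employees 91 ≥ 25; does not provide childcare services → Large Employer Authorization not required.
(h) employees 91 > 70 → Trade Certificate not required.
(i) prepares food on-site → Food Service Permit required.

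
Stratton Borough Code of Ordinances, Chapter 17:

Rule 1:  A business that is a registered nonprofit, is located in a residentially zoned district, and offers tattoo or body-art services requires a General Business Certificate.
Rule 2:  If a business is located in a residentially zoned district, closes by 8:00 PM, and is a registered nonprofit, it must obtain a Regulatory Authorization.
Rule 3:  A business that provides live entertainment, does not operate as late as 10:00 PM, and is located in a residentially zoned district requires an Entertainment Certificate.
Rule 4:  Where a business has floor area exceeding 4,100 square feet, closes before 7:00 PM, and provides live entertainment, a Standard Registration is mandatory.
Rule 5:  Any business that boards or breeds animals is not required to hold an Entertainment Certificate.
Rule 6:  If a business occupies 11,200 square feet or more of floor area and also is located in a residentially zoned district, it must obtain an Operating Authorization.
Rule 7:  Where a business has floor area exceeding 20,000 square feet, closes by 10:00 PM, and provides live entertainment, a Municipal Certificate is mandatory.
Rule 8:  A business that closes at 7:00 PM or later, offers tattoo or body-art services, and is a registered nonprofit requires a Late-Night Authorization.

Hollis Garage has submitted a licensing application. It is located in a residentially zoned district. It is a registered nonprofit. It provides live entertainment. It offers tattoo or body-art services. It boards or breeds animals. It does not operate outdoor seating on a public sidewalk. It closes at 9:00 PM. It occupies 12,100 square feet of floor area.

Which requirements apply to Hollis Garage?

Rule 1: is a registered nonprofit; is located in a residentially zoned district; offers tattoo or body-art services → General Business Certificate required.
Rule 2: is located in a residentially zoned district; closes 9:00 PM, after 8:00 PM; is a registered nonprofit → Regulatory Authorization not required.
Rule 3: provides live entertainment; closes 9:00 PM, at/before 10:00 PM; is located in a residentially zoned district → Entertainment Certificate required.
Rule 4: floor area 12,100 square feet > 4,100 square feet; closes 9:00 PM, after 7:00 PM; provides live entertainment → Standard Registration not required.
Rule 5: boards or breeds animals → exempt from Entertainment Certificate.
Rule 6: floor area 12,100 square feet ≥ 11,200 square feet; is located in a residentially zoned district → Operating Authorization required.
Rule 7: floor area 12,100 square feet ≤ 20,000 square feet; closes 9:00 PM, at/before 10:00 PM; provides live entertainment → Municipal Certificate not required.
Rule 8: closes 9:00 PM, after 7:00 PM; offers tattoo or body-art services; is a registered nonprofit → Late-Night Authorization required.

General Business Certificate, Late-Night Authorization, Operating Authorization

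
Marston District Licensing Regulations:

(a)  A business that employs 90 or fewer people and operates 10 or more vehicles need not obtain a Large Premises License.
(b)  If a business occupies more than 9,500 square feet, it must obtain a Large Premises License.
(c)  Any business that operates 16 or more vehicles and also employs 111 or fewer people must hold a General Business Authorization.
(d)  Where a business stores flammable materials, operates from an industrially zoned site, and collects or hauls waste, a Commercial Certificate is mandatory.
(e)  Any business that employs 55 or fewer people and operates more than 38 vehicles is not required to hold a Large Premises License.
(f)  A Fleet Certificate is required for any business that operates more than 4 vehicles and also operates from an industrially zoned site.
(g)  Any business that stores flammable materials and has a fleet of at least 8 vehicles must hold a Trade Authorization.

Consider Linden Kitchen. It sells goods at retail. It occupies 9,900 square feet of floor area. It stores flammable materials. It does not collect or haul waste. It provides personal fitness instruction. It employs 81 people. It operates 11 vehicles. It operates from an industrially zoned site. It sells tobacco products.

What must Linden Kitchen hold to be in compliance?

(a) employees 81 ≤ 90; vehicles 11 ≥ 10 → exempt from Large Premises License.
(b) floor area 9,900 square feet > 9,500 square feet → Large Premises License required.
(c) vehicles 11 < 16; employees 81 ≤ 111 → General Business Authorization not required.
(d) stores flammable materials; operates from an industrially zoned site; does not collect or haul waste → Commercial Certificate not required.
(e) employees 81 > 55; vehicles 11 ≤ 38 → Large Premises License exemption does not apply.
(f) vehicles 11 > 4; operates from an industrially zoned site → Fleet Certificate required.
(g) stores flammable materials; vehicles 11 ≥ 8 → Trade Authorization required.

Fleet Certificate, Trade Authorization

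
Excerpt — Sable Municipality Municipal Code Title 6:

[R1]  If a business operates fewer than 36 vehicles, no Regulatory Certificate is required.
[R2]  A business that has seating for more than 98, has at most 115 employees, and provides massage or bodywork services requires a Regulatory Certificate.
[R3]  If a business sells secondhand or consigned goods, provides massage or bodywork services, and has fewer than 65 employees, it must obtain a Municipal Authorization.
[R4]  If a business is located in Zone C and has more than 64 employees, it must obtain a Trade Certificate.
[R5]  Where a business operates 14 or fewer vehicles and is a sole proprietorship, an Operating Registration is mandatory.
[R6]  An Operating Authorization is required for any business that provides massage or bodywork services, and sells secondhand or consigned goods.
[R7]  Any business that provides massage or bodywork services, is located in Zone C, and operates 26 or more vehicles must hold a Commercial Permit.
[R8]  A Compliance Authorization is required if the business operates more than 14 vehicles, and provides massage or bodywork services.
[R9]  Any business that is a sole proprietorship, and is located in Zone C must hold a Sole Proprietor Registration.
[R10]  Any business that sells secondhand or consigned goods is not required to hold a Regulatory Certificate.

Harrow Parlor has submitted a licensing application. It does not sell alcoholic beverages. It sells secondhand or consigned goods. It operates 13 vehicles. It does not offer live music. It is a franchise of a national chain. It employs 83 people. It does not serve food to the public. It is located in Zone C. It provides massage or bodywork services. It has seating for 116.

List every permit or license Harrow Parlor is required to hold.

[R1] vehicles 13 < 36 → exempt from Regulatory Certificate.
[R2] seating 116 > 98; employees 83 ≤ 115; provides massage or bodywork services → Regulatory Certificate required.
[R3] sells secondhand or consigned goods; provides massage or bodywork services; employees 83 ≥ 65 → Municipal Authorization not required.
[R4] is located in Zone C; employees 83 > 64 → Trade Certificate required.
[R5] vehicles 13 ≤ 14; is a franchise of a national chain (not: is a sole proprietorship) → Operating Registration not required.
[R6] provides massage or bodywork services; sells secondhand or consigned goods → Operating Authorization required.
[R7] provides massage or bodywork services; is located in Zone C; vehicles 13 < 26 → Commercial Permit not required.
[R8] vehicles 13 ≤ 14; provides massage or bodywork services → Compliance Authorization not required.
[R9] is a franchise of a national chain (not: is a sole proprietorship); is located in Zone C → Sole Proprietor Registration not required.
[R10] sells secondhand or consigned goods → exempt from Regulatory Certificate.

Operating Authorization, Trade Certificate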